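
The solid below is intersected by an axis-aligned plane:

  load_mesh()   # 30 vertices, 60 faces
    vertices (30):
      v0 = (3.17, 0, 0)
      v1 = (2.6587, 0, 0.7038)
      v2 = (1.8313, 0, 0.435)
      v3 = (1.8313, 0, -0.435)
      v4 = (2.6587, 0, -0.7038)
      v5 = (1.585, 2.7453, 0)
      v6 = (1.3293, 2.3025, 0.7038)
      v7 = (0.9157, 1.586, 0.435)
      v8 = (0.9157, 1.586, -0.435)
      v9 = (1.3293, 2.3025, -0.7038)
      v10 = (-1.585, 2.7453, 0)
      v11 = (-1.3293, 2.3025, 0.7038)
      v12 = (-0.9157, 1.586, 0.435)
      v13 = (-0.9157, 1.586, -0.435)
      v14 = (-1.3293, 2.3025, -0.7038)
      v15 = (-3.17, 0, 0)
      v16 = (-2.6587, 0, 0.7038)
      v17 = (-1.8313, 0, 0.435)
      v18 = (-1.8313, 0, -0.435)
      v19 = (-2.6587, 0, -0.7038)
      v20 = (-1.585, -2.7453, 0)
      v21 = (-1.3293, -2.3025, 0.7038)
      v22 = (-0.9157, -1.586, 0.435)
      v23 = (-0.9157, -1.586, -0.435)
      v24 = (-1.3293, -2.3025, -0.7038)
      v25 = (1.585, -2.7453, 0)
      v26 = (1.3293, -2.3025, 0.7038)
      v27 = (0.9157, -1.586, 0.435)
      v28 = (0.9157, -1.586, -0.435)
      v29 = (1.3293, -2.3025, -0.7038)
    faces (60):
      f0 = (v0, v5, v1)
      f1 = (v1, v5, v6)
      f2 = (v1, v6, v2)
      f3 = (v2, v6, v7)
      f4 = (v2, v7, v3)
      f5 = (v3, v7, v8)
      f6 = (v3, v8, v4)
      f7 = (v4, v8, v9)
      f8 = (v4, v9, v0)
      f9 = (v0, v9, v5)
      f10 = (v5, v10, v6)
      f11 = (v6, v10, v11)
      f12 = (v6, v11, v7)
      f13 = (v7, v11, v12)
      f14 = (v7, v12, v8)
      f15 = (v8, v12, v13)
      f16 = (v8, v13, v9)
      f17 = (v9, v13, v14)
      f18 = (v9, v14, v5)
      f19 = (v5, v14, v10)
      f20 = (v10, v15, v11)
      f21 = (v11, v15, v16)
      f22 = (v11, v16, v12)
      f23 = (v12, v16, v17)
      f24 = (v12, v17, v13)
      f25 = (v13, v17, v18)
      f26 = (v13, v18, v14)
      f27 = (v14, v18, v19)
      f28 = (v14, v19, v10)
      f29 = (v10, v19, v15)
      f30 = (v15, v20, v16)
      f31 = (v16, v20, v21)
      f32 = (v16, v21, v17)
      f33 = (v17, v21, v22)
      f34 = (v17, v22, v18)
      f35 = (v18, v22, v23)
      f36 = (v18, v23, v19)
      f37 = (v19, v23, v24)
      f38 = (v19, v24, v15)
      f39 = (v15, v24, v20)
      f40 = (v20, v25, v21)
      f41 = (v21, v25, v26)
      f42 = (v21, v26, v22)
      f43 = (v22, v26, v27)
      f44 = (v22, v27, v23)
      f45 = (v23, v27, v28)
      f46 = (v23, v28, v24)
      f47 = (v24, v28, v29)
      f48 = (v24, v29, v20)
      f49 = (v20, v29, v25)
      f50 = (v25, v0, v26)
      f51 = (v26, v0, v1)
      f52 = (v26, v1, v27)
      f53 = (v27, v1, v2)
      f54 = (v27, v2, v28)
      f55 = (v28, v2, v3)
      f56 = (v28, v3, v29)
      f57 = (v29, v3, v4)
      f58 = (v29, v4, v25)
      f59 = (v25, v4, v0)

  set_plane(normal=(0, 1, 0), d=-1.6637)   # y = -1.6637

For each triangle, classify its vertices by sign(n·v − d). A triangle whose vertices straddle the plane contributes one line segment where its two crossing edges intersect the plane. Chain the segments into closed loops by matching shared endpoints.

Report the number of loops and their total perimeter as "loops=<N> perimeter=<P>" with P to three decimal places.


Straddling triangles (18 of 60):
  (v15,v20,v16) [+-+] → (-2.20946, -1.6637, 0)–(-2.00802, -1.6637, 0.277285)  len=0.3427
  (v16,v20,v21) [+--] → (-2.00802, -1.6637, 0.277285)–(-1.69813, -1.6637, 0.7038)  len=0.5272
  (v16,v21,v17) [+-+] → (-1.69813, -1.6637, 0.7038)–(-1.46857, -1.6637, 0.629225)  len=0.2414
  (v17,v21,v22) [+-+] → (-1.46857, -1.6637, 0.629225)–(-0.960552, -1.6637, 0.46415)  len=0.5342
  (v19,v23,v24) [++-] → (-0.960552, -1.6637, -0.46415)–(-1.69813, -1.6637, -0.7038)  len=0.7755
  (v19,v24,v15) [+-+] → (-1.69813, -1.6637, -0.7038)–(-1.83998, -1.6637, -0.508539)  len=0.2413
  (v15,v24,v20) [+--] → (-1.83998, -1.6637, -0.508539)–(-2.20946, -1.6637, 0)  len=0.6286
  (v21,v26,v22) [--+] → (-0.672244, -1.6637, 0.46415)–(-0.960552, -1.6637, 0.46415)  len=0.2883
  (v22,v26,v27) [+-+] → (-0.672244, -1.6637, 0.46415)–(0.960552, -1.6637, 0.46415)  len=1.6328
  (v23,v28,v24) [++-] → (0.672244, -1.6637, -0.46415)–(-0.960552, -1.6637, -0.46415)  len=1.6328
  (v24,v28,v29) [-+-] → (0.672244, -1.6637, -0.46415)–(0.960552, -1.6637, -0.46415)  len=0.2883
  (v25,v0,v26) [-+-] → (2.20946, -1.6637, 0)–(1.83998, -1.6637, 0.508539)  len=0.6286
  (v26,v0,v1) [-++] → (1.83998, -1.6637, 0.508539)–(1.69813, -1.6637, 0.7038)  len=0.2413
  (v26,v1,v27) [-++] → (1.69813, -1.6637, 0.7038)–(0.960552, -1.6637, 0.46415)  len=0.7755
  (v28,v3,v29) [++-] → (1.46857, -1.6637, -0.629225)–(0.960552, -1.6637, -0.46415)  len=0.5342
  (v29,v3,v4) [-++] → (1.46857, -1.6637, -0.629225)–(1.69813, -1.6637, -0.7038)  len=0.2414
  (v29,v4,v25) [-+-] → (1.69813, -1.6637, -0.7038)–(2.00802, -1.6637, -0.277285)  len=0.5272
  (v25,v4,v0) [-++] → (2.00802, -1.6637, -0.277285)–(2.20946, -1.6637, 0)  len=0.3427

Chained into 1 loop(s):
  loop 1: 18 segments, perimeter = 10.4241
Total perimeter = 10.424

loops=1 perimeter=10.424


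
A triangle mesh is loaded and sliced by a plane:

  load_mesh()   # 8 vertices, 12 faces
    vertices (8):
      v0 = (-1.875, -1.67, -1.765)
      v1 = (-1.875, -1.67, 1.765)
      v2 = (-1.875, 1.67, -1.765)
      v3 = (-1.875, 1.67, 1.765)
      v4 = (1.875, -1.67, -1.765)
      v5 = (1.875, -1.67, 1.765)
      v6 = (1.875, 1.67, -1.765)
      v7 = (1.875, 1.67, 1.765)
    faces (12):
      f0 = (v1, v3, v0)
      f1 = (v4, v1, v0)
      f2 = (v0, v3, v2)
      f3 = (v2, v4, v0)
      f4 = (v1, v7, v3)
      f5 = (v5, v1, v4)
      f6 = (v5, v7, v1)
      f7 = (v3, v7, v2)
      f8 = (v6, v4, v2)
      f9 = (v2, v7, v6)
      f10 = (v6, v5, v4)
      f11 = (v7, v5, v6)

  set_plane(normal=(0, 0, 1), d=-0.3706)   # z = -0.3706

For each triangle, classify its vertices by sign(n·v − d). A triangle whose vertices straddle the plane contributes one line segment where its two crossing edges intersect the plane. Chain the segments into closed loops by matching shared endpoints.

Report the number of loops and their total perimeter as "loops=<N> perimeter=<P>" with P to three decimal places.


loops=1 perimeter=14.180

Straddling triangles (8 of 12):
  (v1,v3,v0) [++-] → (-1.875, -0.350653, -0.3706)–(-1.875, -1.67, -0.3706)  len=1.3193
  (v4,v1,v0) [-+-] → (0.393697, -1.67, -0.3706)–(-1.875, -1.67, -0.3706)  len=2.2687
  (v0,v3,v2) [-+-] → (-1.875, -0.350653, -0.3706)–(-1.875, 1.67, -0.3706)  len=2.0207
  (v5,v1,v4) [++-] → (0.393697, -1.67, -0.3706)–(1.875, -1.67, -0.3706)  len=1.4813
  (v3,v7,v2) [++-] → (-0.393697, 1.67, -0.3706)–(-1.875, 1.67, -0.3706)  len=1.4813
  (v2,v7,v6) [-+-] → (-0.393697, 1.67, -0.3706)–(1.875, 1.67, -0.3706)  len=2.2687
  (v6,v5,v4) [-+-] → (1.875, 0.350653, -0.3706)–(1.875, -1.67, -0.3706)  len=2.0207
  (v7,v5,v6) [++-] → (1.875, 0.350653, -0.3706)–(1.875, 1.67, -0.3706)  len=1.3193

Chained into 1 loop(s):
  loop 1: 8 segments, perimeter = 14.1800
Total perimeter = 14.180


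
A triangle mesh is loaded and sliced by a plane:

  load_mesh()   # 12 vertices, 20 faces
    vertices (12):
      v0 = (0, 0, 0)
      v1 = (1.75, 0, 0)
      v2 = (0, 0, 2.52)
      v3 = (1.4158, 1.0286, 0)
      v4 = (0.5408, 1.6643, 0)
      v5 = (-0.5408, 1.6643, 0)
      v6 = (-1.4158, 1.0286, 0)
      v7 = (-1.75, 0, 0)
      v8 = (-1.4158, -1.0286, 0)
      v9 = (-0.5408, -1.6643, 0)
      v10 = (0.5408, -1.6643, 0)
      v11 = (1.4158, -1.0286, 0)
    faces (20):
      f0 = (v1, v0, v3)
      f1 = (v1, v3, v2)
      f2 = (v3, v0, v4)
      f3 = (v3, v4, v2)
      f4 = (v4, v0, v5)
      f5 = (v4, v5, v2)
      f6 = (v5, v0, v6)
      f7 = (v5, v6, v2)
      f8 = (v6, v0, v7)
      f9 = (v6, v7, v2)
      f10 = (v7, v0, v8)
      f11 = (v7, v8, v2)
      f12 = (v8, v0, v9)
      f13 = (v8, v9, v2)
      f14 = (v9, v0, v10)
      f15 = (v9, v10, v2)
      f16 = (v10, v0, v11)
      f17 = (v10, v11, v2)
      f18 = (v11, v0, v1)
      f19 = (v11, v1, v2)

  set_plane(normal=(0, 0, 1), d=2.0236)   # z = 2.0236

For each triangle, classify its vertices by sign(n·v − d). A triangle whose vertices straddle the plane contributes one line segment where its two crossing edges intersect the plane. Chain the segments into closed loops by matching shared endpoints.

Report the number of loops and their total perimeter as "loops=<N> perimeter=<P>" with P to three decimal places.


Straddling triangles (10 of 20):
  (v1,v3,v2) [--+] → (0.27889, 0.202618, 2.0236)–(0.344722, 0, 2.0236)  len=0.2130
  (v3,v4,v2) [--+] → (0.106529, 0.327841, 2.0236)–(0.27889, 0.202618, 2.0236)  len=0.2130
  (v4,v5,v2) [--+] → (-0.106529, 0.327841, 2.0236)–(0.106529, 0.327841, 2.0236)  len=0.2131
  (v5,v6,v2) [--+] → (-0.27889, 0.202618, 2.0236)–(-0.106529, 0.327841, 2.0236)  len=0.2130
  (v6,v7,v2) [--+] → (-0.344722, 0, 2.0236)–(-0.27889, 0.202618, 2.0236)  len=0.2130
  (v7,v8,v2) [--+] → (-0.27889, -0.202618, 2.0236)–(-0.344722, 0, 2.0236)  len=0.2130
  (v8,v9,v2) [--+] → (-0.106529, -0.327841, 2.0236)–(-0.27889, -0.202618, 2.0236)  len=0.2130
  (v9,v10,v2) [--+] → (0.106529, -0.327841, 2.0236)–(-0.106529, -0.327841, 2.0236)  len=0.2131
  (v10,v11,v2) [--+] → (0.27889, -0.202618, 2.0236)–(0.106529, -0.327841, 2.0236)  len=0.2130
  (v11,v1,v2) [--+] → (0.344722, 0, 2.0236)–(0.27889, -0.202618, 2.0236)  len=0.2130

Chained into 1 loop(s):
  loop 1: 10 segments, perimeter = 2.1305
Total perimeter = 2.130

loops=1 perimeter=2.130


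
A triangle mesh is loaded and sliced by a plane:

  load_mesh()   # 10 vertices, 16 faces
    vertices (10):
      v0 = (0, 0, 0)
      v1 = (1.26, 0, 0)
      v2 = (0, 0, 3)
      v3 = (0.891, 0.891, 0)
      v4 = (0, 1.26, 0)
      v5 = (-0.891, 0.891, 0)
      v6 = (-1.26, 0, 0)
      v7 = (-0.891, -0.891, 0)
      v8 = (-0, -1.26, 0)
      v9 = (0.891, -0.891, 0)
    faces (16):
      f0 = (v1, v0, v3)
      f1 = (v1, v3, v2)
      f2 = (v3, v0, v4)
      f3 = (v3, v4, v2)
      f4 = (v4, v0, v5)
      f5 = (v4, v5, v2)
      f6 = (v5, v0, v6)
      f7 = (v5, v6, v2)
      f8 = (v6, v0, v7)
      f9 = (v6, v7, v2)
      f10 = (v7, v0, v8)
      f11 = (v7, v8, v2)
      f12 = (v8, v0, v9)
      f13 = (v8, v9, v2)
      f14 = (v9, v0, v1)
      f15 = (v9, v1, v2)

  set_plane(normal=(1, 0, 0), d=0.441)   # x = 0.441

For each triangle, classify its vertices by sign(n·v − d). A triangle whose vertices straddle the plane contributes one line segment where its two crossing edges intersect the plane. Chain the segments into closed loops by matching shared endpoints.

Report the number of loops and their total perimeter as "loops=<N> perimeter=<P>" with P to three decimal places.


loops=1 perimeter=6.680

Straddling triangles (8 of 16):
  (v1,v0,v3) [+-+] → (0.441, 0, 0)–(0.441, 0.441, 0)  len=0.4410
  (v1,v3,v2) [++-] → (0.441, 0.441, 1.51515)–(0.441, 0, 1.95)  len=0.6193
  (v3,v0,v4) [+--] → (0.441, 0.441, 0)–(0.441, 1.07736, 0)  len=0.6364
  (v3,v4,v2) [+--] → (0.441, 1.07736, 0)–(0.441, 0.441, 1.51515)  len=1.6434
  (v8,v0,v9) [--+] → (0.441, -0.441, 0)–(0.441, -1.07736, 0)  len=0.6364
  (v8,v9,v2) [-+-] → (0.441, -1.07736, 0)–(0.441, -0.441, 1.51515)  len=1.6434
  (v9,v0,v1) [+-+] → (0.441, -0.441, 0)–(0.441, 0, 0)  len=0.4410
  (v9,v1,v2) [++-] → (0.441, 0, 1.95)–(0.441, -0.441, 1.51515)  len=0.6193

Chained into 1 loop(s):
  loop 1: 8 segments, perimeter = 6.6801
Total perimeter = 6.680


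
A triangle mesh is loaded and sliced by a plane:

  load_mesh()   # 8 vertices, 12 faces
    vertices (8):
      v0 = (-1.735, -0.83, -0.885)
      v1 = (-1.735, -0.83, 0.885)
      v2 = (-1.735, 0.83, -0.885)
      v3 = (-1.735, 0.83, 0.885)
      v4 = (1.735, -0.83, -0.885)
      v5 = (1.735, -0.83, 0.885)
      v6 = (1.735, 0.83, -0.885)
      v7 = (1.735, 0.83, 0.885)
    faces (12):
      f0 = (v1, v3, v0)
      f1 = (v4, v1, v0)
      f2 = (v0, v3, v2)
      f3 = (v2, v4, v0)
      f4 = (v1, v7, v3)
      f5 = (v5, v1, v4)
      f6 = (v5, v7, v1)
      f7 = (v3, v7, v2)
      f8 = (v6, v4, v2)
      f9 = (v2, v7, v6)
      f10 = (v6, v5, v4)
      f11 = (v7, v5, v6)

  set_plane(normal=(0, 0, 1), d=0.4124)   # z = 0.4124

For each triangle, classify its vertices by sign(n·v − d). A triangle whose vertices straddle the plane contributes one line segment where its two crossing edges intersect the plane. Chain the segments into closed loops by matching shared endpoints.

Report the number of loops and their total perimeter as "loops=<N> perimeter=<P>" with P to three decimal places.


Straddling triangles (8 of 12):
  (v1,v3,v0) [++-] → (-1.735, 0.386771, 0.4124)–(-1.735, -0.83, 0.4124)  len=1.2168
  (v4,v1,v0) [-+-] → (-0.80849, -0.83, 0.4124)–(-1.735, -0.83, 0.4124)  len=0.9265
  (v0,v3,v2) [-+-] → (-1.735, 0.386771, 0.4124)–(-1.735, 0.83, 0.4124)  len=0.4432
  (v5,v1,v4) [++-] → (-0.80849, -0.83, 0.4124)–(1.735, -0.83, 0.4124)  len=2.5435
  (v3,v7,v2) [++-] → (0.80849, 0.83, 0.4124)–(-1.735, 0.83, 0.4124)  len=2.5435
  (v2,v7,v6) [-+-] → (0.80849, 0.83, 0.4124)–(1.735, 0.83, 0.4124)  len=0.9265
  (v6,v5,v4) [-+-] → (1.735, -0.386771, 0.4124)–(1.735, -0.83, 0.4124)  len=0.4432
  (v7,v5,v6) [++-] → (1.735, -0.386771, 0.4124)–(1.735, 0.83, 0.4124)  len=1.2168

Chained into 1 loop(s):
  loop 1: 8 segments, perimeter = 10.2600
Total perimeter = 10.260

loops=1 perimeter=10.260


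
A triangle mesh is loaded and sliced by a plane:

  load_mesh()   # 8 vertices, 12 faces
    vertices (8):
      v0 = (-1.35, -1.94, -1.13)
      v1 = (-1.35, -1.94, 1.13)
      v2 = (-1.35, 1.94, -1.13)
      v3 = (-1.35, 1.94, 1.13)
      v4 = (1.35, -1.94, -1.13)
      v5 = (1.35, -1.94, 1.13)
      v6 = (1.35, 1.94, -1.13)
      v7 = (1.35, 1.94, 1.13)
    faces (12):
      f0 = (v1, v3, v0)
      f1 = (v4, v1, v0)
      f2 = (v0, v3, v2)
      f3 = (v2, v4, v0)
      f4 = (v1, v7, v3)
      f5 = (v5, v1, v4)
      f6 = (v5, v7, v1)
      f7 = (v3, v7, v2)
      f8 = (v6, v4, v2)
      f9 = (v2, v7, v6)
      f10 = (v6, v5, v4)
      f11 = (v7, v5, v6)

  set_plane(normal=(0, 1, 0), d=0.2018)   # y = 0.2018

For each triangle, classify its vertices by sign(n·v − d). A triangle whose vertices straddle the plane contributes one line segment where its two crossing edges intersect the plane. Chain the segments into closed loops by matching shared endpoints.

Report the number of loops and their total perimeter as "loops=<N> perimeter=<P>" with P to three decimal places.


Straddling triangles (8 of 12):
  (v1,v3,v0) [-+-] → (-1.35, 0.2018, 1.13)–(-1.35, 0.2018, 0.117543)  len=1.0125
  (v0,v3,v2) [-++] → (-1.35, 0.2018, 0.117543)–(-1.35, 0.2018, -1.13)  len=1.2475
  (v2,v4,v0) [+--] → (-0.140428, 0.2018, -1.13)–(-1.35, 0.2018, -1.13)  len=1.2096
  (v1,v7,v3) [-++] → (0.140428, 0.2018, 1.13)–(-1.35, 0.2018, 1.13)  len=1.4904
  (v5,v7,v1) [-+-] → (1.35, 0.2018, 1.13)–(0.140428, 0.2018, 1.13)  len=1.2096
  (v6,v4,v2) [+-+] → (1.35, 0.2018, -1.13)–(-0.140428, 0.2018, -1.13)  len=1.4904
  (v6,v5,v4) [+--] → (1.35, 0.2018, -0.117543)–(1.35, 0.2018, -1.13)  len=1.0125
  (v7,v5,v6) [+-+] → (1.35, 0.2018, 1.13)–(1.35, 0.2018, -0.117543)  len=1.2475

Chained into 1 loop(s):
  loop 1: 8 segments, perimeter = 9.9200
Total perimeter = 9.920

loops=1 perimeter=9.920


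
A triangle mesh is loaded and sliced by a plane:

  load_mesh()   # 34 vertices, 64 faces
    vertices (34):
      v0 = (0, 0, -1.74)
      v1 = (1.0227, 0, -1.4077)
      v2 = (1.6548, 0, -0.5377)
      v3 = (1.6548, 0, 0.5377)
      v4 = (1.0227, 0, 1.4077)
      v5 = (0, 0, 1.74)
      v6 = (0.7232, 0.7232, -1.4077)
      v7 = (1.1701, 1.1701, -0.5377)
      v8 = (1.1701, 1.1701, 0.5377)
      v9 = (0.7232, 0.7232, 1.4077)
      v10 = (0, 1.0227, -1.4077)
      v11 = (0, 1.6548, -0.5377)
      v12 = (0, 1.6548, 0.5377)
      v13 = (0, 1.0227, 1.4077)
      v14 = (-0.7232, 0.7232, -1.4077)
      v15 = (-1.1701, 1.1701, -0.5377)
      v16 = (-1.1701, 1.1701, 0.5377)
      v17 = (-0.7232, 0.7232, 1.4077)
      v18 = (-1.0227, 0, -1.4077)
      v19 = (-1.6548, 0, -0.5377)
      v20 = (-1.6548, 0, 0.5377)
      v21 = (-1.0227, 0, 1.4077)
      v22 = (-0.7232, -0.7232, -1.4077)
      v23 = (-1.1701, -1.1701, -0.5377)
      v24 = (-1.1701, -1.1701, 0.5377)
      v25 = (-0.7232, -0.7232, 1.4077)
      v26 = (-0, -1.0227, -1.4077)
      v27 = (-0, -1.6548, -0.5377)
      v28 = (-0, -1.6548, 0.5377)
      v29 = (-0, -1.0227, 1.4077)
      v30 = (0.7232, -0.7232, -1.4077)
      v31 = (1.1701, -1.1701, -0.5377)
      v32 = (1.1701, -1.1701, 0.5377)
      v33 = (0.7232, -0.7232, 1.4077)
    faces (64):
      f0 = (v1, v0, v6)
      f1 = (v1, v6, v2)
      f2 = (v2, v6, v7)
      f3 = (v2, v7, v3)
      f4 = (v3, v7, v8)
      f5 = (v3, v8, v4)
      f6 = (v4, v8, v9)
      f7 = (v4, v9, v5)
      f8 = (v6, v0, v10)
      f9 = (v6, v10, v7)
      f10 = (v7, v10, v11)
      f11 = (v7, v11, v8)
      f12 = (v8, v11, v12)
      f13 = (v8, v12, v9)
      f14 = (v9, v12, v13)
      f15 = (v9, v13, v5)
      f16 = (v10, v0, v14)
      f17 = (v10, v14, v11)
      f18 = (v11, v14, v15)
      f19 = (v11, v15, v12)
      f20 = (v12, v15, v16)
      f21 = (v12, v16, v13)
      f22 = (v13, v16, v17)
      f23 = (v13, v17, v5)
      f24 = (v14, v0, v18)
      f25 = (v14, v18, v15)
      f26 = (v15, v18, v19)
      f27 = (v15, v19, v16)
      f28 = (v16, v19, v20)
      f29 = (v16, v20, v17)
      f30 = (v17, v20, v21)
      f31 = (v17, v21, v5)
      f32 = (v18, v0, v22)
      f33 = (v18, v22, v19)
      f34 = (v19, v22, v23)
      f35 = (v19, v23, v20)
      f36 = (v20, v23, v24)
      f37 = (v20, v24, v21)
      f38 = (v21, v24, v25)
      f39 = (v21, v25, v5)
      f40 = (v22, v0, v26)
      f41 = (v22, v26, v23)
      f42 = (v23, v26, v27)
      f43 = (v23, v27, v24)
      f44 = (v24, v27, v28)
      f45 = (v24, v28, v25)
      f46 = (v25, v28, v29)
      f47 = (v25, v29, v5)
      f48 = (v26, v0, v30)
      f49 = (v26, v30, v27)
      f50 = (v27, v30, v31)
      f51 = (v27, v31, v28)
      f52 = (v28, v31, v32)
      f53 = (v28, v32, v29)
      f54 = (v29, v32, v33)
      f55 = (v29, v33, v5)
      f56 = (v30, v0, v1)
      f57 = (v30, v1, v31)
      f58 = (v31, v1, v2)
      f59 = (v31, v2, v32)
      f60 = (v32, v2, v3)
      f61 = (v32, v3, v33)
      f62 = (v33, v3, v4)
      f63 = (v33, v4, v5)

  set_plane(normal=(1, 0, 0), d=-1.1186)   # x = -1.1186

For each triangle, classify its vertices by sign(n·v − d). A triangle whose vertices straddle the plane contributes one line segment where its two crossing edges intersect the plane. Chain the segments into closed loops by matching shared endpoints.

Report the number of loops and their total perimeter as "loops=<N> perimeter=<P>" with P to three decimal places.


loops=1 perimeter=7.797

Straddling triangles (18 of 64):
  (v11,v14,v15) [++-] → (-1.1186, 1.1186, -0.637957)–(-1.1186, 1.19143, -0.5377)  len=0.1239
  (v11,v15,v12) [+-+] → (-1.1186, 1.19143, -0.5377)–(-1.1186, 1.19143, -0.490368)  len=0.0473
  (v12,v15,v16) [+--] → (-1.1186, 1.19143, -0.490368)–(-1.1186, 1.19143, 0.5377)  len=1.0281
  (v12,v16,v13) [+-+] → (-1.1186, 1.19143, 0.5377)–(-1.1186, 1.16361, 0.575992)  len=0.0473
  (v13,v16,v17) [+-+] → (-1.1186, 1.16361, 0.575992)–(-1.1186, 1.1186, 0.637957)  len=0.0766
  (v14,v18,v15) [++-] → (-1.1186, 0.761279, -0.841669)–(-1.1186, 1.1186, -0.637957)  len=0.4113
  (v15,v18,v19) [-+-] → (-1.1186, 0.761279, -0.841669)–(-1.1186, 0, -1.27571)  len=0.8763
  (v16,v20,v17) [--+] → (-1.1186, 0.416251, 1.03844)–(-1.1186, 1.1186, 0.637957)  len=0.8085
  (v17,v20,v21) [+-+] → (-1.1186, 0.416251, 1.03844)–(-1.1186, 0, 1.27571)  len=0.4791
  (v18,v22,v19) [++-] → (-1.1186, -0.416251, -1.03844)–(-1.1186, 0, -1.27571)  len=0.4791
  (v19,v22,v23) [-+-] → (-1.1186, -0.416251, -1.03844)–(-1.1186, -1.1186, -0.637957)  len=0.8085
  (v20,v24,v21) [--+] → (-1.1186, -0.761279, 0.841669)–(-1.1186, 0, 1.27571)  len=0.8763
  (v21,v24,v25) [+-+] → (-1.1186, -0.761279, 0.841669)–(-1.1186, -1.1186, 0.637957)  len=0.4113
  (v22,v26,v23) [++-] → (-1.1186, -1.16361, -0.575992)–(-1.1186, -1.1186, -0.637957)  len=0.0766
  (v23,v26,v27) [-++] → (-1.1186, -1.16361, -0.575992)–(-1.1186, -1.19143, -0.5377)  len=0.0473
  (v23,v27,v24) [-+-] → (-1.1186, -1.19143, -0.5377)–(-1.1186, -1.19143, 0.490368)  len=1.0281
  (v24,v27,v28) [-++] → (-1.1186, -1.19143, 0.490368)–(-1.1186, -1.19143, 0.5377)  len=0.0473
  (v24,v28,v25) [-++] → (-1.1186, -1.19143, 0.5377)–(-1.1186, -1.1186, 0.637957)  len=0.1239

Chained into 1 loop(s):
  loop 1: 18 segments, perimeter = 7.7970
Total perimeter = 7.797


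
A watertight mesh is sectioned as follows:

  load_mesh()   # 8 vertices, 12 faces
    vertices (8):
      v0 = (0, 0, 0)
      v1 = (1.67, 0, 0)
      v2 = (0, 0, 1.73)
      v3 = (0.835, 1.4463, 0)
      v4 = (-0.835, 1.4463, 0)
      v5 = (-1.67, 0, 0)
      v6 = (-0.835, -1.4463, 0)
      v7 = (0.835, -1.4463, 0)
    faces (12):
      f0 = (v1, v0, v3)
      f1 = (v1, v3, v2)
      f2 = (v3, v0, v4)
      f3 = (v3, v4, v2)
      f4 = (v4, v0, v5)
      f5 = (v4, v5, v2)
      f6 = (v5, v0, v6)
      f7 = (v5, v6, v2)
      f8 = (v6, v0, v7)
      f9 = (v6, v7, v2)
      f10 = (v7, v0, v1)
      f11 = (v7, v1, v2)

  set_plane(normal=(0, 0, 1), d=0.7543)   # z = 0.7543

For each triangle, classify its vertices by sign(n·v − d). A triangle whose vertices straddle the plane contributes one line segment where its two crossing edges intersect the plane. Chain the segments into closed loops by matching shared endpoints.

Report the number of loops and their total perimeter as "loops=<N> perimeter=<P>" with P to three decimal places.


loops=1 perimeter=5.651

Straddling triangles (6 of 12):
  (v1,v3,v2) [--+] → (0.47093, 0.815696, 0.7543)–(0.941861, 0, 0.7543)  len=0.9419
  (v3,v4,v2) [--+] → (-0.47093, 0.815696, 0.7543)–(0.47093, 0.815696, 0.7543)  len=0.9419
  (v4,v5,v2) [--+] → (-0.941861, 0, 0.7543)–(-0.47093, 0.815696, 0.7543)  len=0.9419
  (v5,v6,v2) [--+] → (-0.47093, -0.815696, 0.7543)–(-0.941861, 0, 0.7543)  len=0.9419
  (v6,v7,v2) [--+] → (0.47093, -0.815696, 0.7543)–(-0.47093, -0.815696, 0.7543)  len=0.9419
  (v7,v1,v2) [--+] → (0.941861, 0, 0.7543)–(0.47093, -0.815696, 0.7543)  len=0.9419

Chained into 1 loop(s):
  loop 1: 6 segments, perimeter = 5.6512
Total perimeter = 5.651


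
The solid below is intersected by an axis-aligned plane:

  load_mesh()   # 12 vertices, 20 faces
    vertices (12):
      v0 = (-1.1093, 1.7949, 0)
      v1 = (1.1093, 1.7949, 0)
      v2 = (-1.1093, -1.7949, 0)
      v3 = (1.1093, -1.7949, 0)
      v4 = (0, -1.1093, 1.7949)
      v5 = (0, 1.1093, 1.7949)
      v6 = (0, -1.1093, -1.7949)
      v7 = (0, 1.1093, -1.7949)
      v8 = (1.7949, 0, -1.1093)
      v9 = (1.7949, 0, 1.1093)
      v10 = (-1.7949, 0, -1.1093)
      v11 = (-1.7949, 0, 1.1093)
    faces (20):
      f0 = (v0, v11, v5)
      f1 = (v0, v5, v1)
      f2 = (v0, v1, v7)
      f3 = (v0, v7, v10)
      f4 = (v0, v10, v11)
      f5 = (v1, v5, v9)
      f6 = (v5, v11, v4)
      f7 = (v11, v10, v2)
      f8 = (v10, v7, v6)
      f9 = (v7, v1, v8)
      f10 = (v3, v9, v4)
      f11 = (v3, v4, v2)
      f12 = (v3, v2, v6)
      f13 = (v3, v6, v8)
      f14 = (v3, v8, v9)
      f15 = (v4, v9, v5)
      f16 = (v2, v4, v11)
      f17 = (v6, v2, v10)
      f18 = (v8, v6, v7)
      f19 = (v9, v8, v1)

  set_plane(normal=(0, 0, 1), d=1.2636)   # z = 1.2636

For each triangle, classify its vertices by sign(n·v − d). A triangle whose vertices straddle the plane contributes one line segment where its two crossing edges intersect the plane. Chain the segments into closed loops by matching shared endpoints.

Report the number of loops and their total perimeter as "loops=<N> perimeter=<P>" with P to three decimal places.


loops=1 perimeter=8.323

Straddling triangles (8 of 20):
  (v0,v11,v5) [--+] → (-1.39094, 0.249657, 1.2636)–(-0.328359, 1.31224, 1.2636)  len=1.5027
  (v0,v5,v1) [-+-] → (-0.328359, 1.31224, 1.2636)–(0.328359, 1.31224, 1.2636)  len=0.6567
  (v1,v5,v9) [-+-] → (0.328359, 1.31224, 1.2636)–(1.39094, 0.249657, 1.2636)  len=1.5027
  (v5,v11,v4) [+-+] → (-1.39094, 0.249657, 1.2636)–(-1.39094, -0.249657, 1.2636)  len=0.4993
  (v3,v9,v4) [--+] → (1.39094, -0.249657, 1.2636)–(0.328359, -1.31224, 1.2636)  len=1.5027
  (v3,v4,v2) [-+-] → (0.328359, -1.31224, 1.2636)–(-0.328359, -1.31224, 1.2636)  len=0.6567
  (v4,v9,v5) [+-+] → (1.39094, -0.249657, 1.2636)–(1.39094, 0.249657, 1.2636)  len=0.4993
  (v2,v4,v11) [-+-] → (-0.328359, -1.31224, 1.2636)–(-1.39094, -0.249657, 1.2636)  len=1.5027

Chained into 1 loop(s):
  loop 1: 8 segments, perimeter = 8.3229
Total perimeter = 8.323


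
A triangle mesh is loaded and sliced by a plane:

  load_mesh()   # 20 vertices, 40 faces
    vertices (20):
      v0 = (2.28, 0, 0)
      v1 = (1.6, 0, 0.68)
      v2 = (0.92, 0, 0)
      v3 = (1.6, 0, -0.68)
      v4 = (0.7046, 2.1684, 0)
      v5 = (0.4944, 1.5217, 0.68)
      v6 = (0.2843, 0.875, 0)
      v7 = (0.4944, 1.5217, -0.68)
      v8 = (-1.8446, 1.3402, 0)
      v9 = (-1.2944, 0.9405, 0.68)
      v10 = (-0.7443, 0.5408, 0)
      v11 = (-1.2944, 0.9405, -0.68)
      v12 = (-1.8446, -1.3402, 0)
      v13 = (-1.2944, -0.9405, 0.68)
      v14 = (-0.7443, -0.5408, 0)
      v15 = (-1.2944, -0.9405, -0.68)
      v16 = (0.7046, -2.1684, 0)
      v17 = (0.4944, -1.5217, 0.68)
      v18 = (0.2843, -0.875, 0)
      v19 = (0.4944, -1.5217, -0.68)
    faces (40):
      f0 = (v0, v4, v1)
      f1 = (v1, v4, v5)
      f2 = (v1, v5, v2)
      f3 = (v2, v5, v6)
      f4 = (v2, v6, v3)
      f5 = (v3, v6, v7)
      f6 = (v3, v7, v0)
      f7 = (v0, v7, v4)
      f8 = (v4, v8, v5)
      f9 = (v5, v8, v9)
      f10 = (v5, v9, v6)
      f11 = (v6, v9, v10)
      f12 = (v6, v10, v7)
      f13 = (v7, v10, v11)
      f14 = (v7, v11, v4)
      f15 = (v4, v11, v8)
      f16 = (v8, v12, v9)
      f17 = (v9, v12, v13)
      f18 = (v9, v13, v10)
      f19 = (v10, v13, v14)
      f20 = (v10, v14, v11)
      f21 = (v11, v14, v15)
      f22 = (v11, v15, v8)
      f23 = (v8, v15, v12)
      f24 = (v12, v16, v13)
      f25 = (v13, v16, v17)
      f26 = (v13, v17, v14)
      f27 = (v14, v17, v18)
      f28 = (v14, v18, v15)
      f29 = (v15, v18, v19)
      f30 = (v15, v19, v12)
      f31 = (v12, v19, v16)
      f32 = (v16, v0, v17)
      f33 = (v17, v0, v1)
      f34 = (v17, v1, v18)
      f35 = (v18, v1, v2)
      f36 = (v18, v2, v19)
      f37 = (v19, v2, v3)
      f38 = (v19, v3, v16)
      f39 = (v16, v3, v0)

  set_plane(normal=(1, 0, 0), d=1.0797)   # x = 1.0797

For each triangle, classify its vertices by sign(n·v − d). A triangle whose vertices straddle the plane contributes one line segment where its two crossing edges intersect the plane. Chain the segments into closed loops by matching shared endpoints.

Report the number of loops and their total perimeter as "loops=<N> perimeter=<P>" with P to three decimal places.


Straddling triangles (14 of 40):
  (v0,v4,v1) [+-+] → (1.0797, 1.65211, 0)–(1.0797, 1.26002, 0.284865)  len=0.4846
  (v1,v4,v5) [+--] → (1.0797, 1.26002, 0.284865)–(1.0797, 0.716118, 0.68)  len=0.6723
  (v1,v5,v2) [+--] → (1.0797, 0.716118, 0.68)–(1.0797, 0, 0.1597)  len=0.8852
  (v2,v6,v3) [--+] → (1.0797, 0.346023, -0.411091)–(1.0797, 0, -0.1597)  len=0.4277
  (v3,v6,v7) [+--] → (1.0797, 0.346023, -0.411091)–(1.0797, 0.716118, -0.68)  len=0.4575
  (v3,v7,v0) [+-+] → (1.0797, 0.716118, -0.68)–(1.0797, 1.0229, -0.457103)  len=0.3792
  (v0,v7,v4) [+--] → (1.0797, 1.0229, -0.457103)–(1.0797, 1.65211, 0)  len=0.7777
  (v16,v0,v17) [-+-] → (1.0797, -1.65211, 0)–(1.0797, -1.0229, 0.457103)  len=0.7777
  (v17,v0,v1) [-++] → (1.0797, -1.0229, 0.457103)–(1.0797, -0.716118, 0.68)  len=0.3792
  (v17,v1,v18) [-+-] → (1.0797, -0.716118, 0.68)–(1.0797, -0.346023, 0.411091)  len=0.4575
  (v18,v1,v2) [-+-] → (1.0797, -0.346023, 0.411091)–(1.0797, 0, 0.1597)  len=0.4277
  (v19,v2,v3) [--+] → (1.0797, 0, -0.1597)–(1.0797, -0.716118, -0.68)  len=0.8852
  (v19,v3,v16) [-+-] → (1.0797, -0.716118, -0.68)–(1.0797, -1.26002, -0.284865)  len=0.6723
  (v16,v3,v0) [-++] → (1.0797, -1.26002, -0.284865)–(1.0797, -1.65211, 0)  len=0.4846

Chained into 1 loop(s):
  loop 1: 14 segments, perimeter = 8.1684
Total perimeter = 8.168

loops=1 perimeter=8.168


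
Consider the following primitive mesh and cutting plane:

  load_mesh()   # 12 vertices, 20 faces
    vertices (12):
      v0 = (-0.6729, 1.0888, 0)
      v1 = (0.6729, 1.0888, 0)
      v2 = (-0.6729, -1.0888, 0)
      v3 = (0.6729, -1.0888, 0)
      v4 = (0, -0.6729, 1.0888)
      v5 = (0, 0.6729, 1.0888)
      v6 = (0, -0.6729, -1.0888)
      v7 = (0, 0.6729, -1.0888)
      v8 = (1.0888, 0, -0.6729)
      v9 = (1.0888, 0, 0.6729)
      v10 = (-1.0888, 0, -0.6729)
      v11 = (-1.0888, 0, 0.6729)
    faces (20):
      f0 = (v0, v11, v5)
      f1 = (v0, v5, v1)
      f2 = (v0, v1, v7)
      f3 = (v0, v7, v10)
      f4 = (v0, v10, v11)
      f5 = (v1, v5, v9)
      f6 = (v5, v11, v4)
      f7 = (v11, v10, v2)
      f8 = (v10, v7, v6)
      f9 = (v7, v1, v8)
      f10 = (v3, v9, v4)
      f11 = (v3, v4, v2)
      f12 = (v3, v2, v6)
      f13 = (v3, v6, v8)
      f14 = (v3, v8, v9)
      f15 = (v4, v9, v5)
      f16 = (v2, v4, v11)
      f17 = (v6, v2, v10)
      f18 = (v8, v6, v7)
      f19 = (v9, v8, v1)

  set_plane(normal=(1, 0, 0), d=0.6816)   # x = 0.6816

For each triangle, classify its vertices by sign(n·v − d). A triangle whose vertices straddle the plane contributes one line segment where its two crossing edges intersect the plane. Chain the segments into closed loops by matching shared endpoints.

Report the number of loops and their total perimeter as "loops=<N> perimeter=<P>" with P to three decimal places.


loops=1 perimeter=5.670

Straddling triangles (8 of 20):
  (v1,v5,v9) [--+] → (0.6816, 0.251658, 0.828442)–(0.6816, 1.06602, 0.0140761)  len=1.1517
  (v7,v1,v8) [--+] → (0.6816, 1.06602, -0.0140761)–(0.6816, 0.251658, -0.828442)  len=1.1517
  (v3,v9,v4) [-+-] → (0.6816, -1.06602, 0.0140761)–(0.6816, -0.251658, 0.828442)  len=1.1517
  (v3,v6,v8) [--+] → (0.6816, -0.251658, -0.828442)–(0.6816, -1.06602, -0.0140761)  len=1.1517
  (v3,v8,v9) [-++] → (0.6816, -1.06602, -0.0140761)–(0.6816, -1.06602, 0.0140761)  len=0.0282
  (v4,v9,v5) [-+-] → (0.6816, -0.251658, 0.828442)–(0.6816, 0.251658, 0.828442)  len=0.5033
  (v8,v6,v7) [+--] → (0.6816, -0.251658, -0.828442)–(0.6816, 0.251658, -0.828442)  len=0.5033
  (v9,v8,v1) [++-] → (0.6816, 1.06602, -0.0140761)–(0.6816, 1.06602, 0.0140761)  len=0.0282

Chained into 1 loop(s):
  loop 1: 8 segments, perimeter = 5.6697
Total perimeter = 5.670


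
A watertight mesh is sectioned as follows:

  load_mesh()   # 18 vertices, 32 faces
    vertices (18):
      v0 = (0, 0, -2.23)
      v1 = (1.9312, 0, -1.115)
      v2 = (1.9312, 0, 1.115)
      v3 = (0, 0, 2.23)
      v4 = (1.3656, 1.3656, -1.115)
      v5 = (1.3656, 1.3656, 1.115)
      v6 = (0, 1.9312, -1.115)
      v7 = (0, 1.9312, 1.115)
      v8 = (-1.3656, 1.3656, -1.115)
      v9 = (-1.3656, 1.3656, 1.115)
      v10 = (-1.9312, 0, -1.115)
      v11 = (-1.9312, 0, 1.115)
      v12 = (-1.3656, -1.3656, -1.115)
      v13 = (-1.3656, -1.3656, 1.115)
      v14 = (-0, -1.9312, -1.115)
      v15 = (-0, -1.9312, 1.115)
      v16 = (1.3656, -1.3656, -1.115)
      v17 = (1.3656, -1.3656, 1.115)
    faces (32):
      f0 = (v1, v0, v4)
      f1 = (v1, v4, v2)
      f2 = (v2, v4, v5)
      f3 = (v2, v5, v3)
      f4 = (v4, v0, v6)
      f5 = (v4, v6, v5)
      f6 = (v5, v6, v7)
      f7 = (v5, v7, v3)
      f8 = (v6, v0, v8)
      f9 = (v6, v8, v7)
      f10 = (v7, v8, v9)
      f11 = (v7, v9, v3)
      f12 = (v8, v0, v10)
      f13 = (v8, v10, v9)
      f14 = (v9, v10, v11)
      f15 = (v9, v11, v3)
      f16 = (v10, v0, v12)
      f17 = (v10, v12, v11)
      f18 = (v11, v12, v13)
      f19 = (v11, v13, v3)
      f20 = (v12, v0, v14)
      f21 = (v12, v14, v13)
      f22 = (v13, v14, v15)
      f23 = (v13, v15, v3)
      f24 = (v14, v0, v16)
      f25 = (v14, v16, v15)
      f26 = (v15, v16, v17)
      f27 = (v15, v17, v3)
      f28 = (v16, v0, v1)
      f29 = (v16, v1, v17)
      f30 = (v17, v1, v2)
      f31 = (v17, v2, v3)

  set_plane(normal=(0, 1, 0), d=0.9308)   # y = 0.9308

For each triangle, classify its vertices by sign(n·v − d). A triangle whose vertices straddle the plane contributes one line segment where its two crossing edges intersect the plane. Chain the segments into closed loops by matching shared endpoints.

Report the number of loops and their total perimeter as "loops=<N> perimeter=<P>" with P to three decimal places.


loops=1 perimeter=11.128

Straddling triangles (12 of 32):
  (v1,v0,v4) [--+] → (0.9308, 0.9308, -1.47001)–(1.54568, 0.9308, -1.115)  len=0.7100
  (v1,v4,v2) [-+-] → (1.54568, 0.9308, -1.115)–(1.54568, 0.9308, -0.404979)  len=0.7100
  (v2,v4,v5) [-++] → (1.54568, 0.9308, -0.404979)–(1.54568, 0.9308, 1.115)  len=1.5200
  (v2,v5,v3) [-+-] → (1.54568, 0.9308, 1.115)–(0.9308, 0.9308, 1.47001)  len=0.7100
  (v4,v0,v6) [+-+] → (0.9308, 0.9308, -1.47001)–(0, 0.9308, -1.69259)  len=0.9570
  (v5,v7,v3) [++-] → (0, 0.9308, 1.69259)–(0.9308, 0.9308, 1.47001)  len=0.9570
  (v6,v0,v8) [+-+] → (0, 0.9308, -1.69259)–(-0.9308, 0.9308, -1.47001)  len=0.9570
  (v7,v9,v3) [++-] → (-0.9308, 0.9308, 1.47001)–(0, 0.9308, 1.69259)  len=0.9570
  (v8,v0,v10) [+--] → (-0.9308, 0.9308, -1.47001)–(-1.54568, 0.9308, -1.115)  len=0.7100
  (v8,v10,v9) [+-+] → (-1.54568, 0.9308, -1.115)–(-1.54568, 0.9308, 0.404979)  len=1.5200
  (v9,v10,v11) [+--] → (-1.54568, 0.9308, 0.404979)–(-1.54568, 0.9308, 1.115)  len=0.7100
  (v9,v11,v3) [+--] → (-1.54568, 0.9308, 1.115)–(-0.9308, 0.9308, 1.47001)  len=0.7100

Chained into 1 loop(s):
  loop 1: 12 segments, perimeter = 11.1282
Total perimeter = 11.128


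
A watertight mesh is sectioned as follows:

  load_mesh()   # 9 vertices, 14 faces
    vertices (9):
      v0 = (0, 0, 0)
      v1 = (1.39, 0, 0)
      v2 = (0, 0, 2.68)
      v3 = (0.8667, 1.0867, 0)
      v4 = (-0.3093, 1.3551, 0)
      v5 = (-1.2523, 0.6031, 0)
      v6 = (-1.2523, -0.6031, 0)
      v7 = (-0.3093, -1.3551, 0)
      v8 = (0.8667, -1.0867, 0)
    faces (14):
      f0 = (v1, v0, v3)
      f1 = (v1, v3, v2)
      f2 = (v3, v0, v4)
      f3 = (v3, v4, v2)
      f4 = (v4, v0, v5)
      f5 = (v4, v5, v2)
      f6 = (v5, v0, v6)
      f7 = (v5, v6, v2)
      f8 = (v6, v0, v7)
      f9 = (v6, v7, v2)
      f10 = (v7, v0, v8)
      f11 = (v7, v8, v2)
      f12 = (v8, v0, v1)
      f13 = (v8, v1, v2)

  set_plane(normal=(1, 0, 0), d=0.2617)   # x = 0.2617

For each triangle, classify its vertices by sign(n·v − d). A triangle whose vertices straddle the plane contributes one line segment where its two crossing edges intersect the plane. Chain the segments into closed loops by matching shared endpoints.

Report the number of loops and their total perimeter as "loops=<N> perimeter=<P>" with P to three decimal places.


loops=1 perimeter=7.494

Straddling triangles (8 of 14):
  (v1,v0,v3) [+-+] → (0.2617, 0, 0)–(0.2617, 0.328129, 0)  len=0.3281
  (v1,v3,v2) [++-] → (0.2617, 0.328129, 1.87077)–(0.2617, 0, 2.17543)  len=0.4478
  (v3,v0,v4) [+--] → (0.2617, 0.328129, 0)–(0.2617, 1.22478, 0)  len=0.8967
  (v3,v4,v2) [+--] → (0.2617, 1.22478, 0)–(0.2617, 0.328129, 1.87077)  len=2.0746
  (v7,v0,v8) [--+] → (0.2617, -0.328129, 0)–(0.2617, -1.22478, 0)  len=0.8967
  (v7,v8,v2) [-+-] → (0.2617, -1.22478, 0)–(0.2617, -0.328129, 1.87077)  len=2.0746
  (v8,v0,v1) [+-+] → (0.2617, -0.328129, 0)–(0.2617, 0, 0)  len=0.3281
  (v8,v1,v2) [++-] → (0.2617, 0, 2.17543)–(0.2617, -0.328129, 1.87077)  len=0.4478

Chained into 1 loop(s):
  loop 1: 8 segments, perimeter = 7.4942
Total perimeter = 7.494


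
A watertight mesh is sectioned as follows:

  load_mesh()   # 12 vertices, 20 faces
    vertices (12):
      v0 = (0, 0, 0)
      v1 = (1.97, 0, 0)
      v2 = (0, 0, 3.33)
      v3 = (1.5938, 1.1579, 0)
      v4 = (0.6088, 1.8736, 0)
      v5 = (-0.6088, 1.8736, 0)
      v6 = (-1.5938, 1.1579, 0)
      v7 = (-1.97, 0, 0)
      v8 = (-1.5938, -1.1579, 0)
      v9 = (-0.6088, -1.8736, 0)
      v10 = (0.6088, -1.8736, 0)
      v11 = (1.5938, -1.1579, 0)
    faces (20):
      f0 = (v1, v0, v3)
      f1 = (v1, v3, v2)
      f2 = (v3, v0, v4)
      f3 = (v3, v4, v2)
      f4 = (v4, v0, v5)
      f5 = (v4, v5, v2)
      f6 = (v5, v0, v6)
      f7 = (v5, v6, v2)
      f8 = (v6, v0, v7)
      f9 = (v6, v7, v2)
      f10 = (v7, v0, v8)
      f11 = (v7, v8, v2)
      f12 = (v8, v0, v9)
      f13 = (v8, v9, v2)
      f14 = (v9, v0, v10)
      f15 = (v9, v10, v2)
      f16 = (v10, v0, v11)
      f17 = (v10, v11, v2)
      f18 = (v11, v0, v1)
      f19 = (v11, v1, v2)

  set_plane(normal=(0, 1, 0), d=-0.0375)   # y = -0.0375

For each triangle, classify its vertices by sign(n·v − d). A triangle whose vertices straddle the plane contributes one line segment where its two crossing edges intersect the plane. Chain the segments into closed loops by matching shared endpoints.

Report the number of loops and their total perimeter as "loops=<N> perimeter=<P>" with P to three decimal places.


Straddling triangles (10 of 20):
  (v7,v0,v8) [++-] → (-0.0516172, -0.0375, 0)–(-1.95782, -0.0375, 0)  len=1.9062
  (v7,v8,v2) [+-+] → (-1.95782, -0.0375, 0)–(-0.0516172, -0.0375, 3.22215)  len=3.7438
  (v8,v0,v9) [-+-] → (-0.0516172, -0.0375, 0)–(-0.0121851, -0.0375, 0)  len=0.0394
  (v8,v9,v2) [--+] → (-0.0121851, -0.0375, 3.26335)–(-0.0516172, -0.0375, 3.22215)  len=0.0570
  (v9,v0,v10) [-+-] → (-0.0121851, -0.0375, 0)–(0.0121851, -0.0375, 0)  len=0.0244
  (v9,v10,v2) [--+] → (0.0121851, -0.0375, 3.26335)–(-0.0121851, -0.0375, 3.26335)  len=0.0244
  (v10,v0,v11) [-+-] → (0.0121851, -0.0375, 0)–(0.0516172, -0.0375, 0)  len=0.0394
  (v10,v11,v2) [--+] → (0.0516172, -0.0375, 3.22215)–(0.0121851, -0.0375, 3.26335)  len=0.0570
  (v11,v0,v1) [-++] → (0.0516172, -0.0375, 0)–(1.95782, -0.0375, 0)  len=1.9062
  (v11,v1,v2) [-++] → (1.95782, -0.0375, 0)–(0.0516172, -0.0375, 3.22215)  len=3.7438

Chained into 1 loop(s):
  loop 1: 10 segments, perimeter = 11.5416
Total perimeter = 11.542

loops=1 perimeter=11.542


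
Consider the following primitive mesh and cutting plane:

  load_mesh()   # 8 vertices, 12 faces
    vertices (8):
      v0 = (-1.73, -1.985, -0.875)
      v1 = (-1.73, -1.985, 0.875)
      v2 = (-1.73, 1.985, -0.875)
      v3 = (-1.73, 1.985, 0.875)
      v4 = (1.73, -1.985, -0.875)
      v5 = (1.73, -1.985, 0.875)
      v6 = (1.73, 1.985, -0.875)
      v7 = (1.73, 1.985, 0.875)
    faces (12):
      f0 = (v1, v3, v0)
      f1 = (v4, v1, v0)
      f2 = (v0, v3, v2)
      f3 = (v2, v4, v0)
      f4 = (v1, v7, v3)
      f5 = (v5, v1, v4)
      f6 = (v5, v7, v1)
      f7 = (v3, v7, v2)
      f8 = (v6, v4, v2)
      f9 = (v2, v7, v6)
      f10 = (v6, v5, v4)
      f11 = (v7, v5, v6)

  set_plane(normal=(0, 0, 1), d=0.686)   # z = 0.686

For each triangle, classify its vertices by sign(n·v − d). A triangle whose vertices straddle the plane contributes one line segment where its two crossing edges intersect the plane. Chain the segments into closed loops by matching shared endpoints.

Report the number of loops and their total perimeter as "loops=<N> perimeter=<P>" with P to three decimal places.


Straddling triangles (8 of 12):
  (v1,v3,v0) [++-] → (-1.73, 1.55624, 0.686)–(-1.73, -1.985, 0.686)  len=3.5412
  (v4,v1,v0) [-+-] → (-1.35632, -1.985, 0.686)–(-1.73, -1.985, 0.686)  len=0.3737
  (v0,v3,v2) [-+-] → (-1.73, 1.55624, 0.686)–(-1.73, 1.985, 0.686)  len=0.4288
  (v5,v1,v4) [++-] → (-1.35632, -1.985, 0.686)–(1.73, -1.985, 0.686)  len=3.0863
  (v3,v7,v2) [++-] → (1.35632, 1.985, 0.686)–(-1.73, 1.985, 0.686)  len=3.0863
  (v2,v7,v6) [-+-] → (1.35632, 1.985, 0.686)–(1.73, 1.985, 0.686)  len=0.3737
  (v6,v5,v4) [-+-] → (1.73, -1.55624, 0.686)–(1.73, -1.985, 0.686)  len=0.4288
  (v7,v5,v6) [++-] → (1.73, -1.55624, 0.686)–(1.73, 1.985, 0.686)  len=3.5412

Chained into 1 loop(s):
  loop 1: 8 segments, perimeter = 14.8600
Total perimeter = 14.860

loops=1 perimeter=14.860


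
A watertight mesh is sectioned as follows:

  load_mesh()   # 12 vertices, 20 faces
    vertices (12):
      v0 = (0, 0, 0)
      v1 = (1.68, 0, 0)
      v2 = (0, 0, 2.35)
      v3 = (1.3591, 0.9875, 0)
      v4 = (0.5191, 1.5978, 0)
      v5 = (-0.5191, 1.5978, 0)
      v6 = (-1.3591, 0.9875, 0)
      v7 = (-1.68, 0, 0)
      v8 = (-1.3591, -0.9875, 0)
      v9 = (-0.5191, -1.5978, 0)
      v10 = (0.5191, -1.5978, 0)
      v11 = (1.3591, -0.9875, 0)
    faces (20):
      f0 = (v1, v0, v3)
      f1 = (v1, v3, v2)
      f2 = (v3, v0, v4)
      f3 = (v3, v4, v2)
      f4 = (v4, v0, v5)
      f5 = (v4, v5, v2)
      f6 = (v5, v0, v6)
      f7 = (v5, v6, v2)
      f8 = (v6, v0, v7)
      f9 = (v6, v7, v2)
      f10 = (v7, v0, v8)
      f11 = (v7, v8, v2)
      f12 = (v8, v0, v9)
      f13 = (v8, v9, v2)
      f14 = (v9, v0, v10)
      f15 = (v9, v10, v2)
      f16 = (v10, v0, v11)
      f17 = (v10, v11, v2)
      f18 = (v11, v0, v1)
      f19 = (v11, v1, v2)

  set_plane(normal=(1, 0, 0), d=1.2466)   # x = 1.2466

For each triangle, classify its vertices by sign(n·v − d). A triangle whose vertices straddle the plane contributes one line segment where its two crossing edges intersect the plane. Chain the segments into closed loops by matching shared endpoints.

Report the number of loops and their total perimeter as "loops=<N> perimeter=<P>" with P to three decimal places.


loops=1 perimeter=4.637

Straddling triangles (8 of 20):
  (v1,v0,v3) [+-+] → (1.2466, 0, 0)–(1.2466, 0.905759, 0)  len=0.9058
  (v1,v3,v2) [++-] → (1.2466, 0.905759, 0.194522)–(1.2466, 0, 0.606244)  len=0.9949
  (v3,v0,v4) [+--] → (1.2466, 0.905759, 0)–(1.2466, 1.06924, 0)  len=0.1635
  (v3,v4,v2) [+--] → (1.2466, 1.06924, 0)–(1.2466, 0.905759, 0.194522)  len=0.2541
  (v10,v0,v11) [--+] → (1.2466, -0.905759, 0)–(1.2466, -1.06924, 0)  len=0.1635
  (v10,v11,v2) [-+-] → (1.2466, -1.06924, 0)–(1.2466, -0.905759, 0.194522)  len=0.2541
  (v11,v0,v1) [+-+] → (1.2466, -0.905759, 0)–(1.2466, 0, 0)  len=0.9058
  (v11,v1,v2) [++-] → (1.2466, 0, 0.606244)–(1.2466, -0.905759, 0.194522)  len=0.9949

Chained into 1 loop(s):
  loop 1: 8 segments, perimeter = 4.6366
Total perimeter = 4.637
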